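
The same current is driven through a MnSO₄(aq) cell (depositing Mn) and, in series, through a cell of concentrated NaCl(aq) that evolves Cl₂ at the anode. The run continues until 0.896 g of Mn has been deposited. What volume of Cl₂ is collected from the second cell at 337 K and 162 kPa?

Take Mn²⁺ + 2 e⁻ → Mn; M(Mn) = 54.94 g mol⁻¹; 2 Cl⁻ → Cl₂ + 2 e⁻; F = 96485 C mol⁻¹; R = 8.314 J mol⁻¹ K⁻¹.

n(Mn) = 0.896 / 54.94 = 0.01631 mol, so n(e⁻) = 2 × 0.01631 = 0.03262 mol.
The cells are in series, so the same 0.03262 mol of electrons passes through the second cell.
2 Cl⁻ → Cl₂ + 2 e⁻ — 2 mol e⁻ per mol Cl₂, so n(Cl₂) = 0.03262/2 = 0.01631 mol.
V = nRT/P = (0.01631 × 8.314 × 337) / (162 × 10³) = 2.82 × 10⁻⁴ m³ = 0.282 L.

0.282 L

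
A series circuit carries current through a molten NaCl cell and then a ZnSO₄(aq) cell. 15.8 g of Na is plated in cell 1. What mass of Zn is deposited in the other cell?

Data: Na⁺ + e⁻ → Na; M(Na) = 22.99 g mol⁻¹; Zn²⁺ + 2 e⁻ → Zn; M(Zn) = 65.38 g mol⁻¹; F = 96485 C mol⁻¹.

n(Na) = 15.8 / 22.99 = 0.6873 mol.
Since Na⁺ + e⁻ → Na, n(e⁻) passed = 1 × 0.6873 = 0.6873 mol.
Cells in series carry the same charge, so the same 0.6873 mol of electrons passes through cell 2.
Zn²⁺ + 2 e⁻ → Zn, so n(Zn) = 0.6873 / 2 = 0.3436 mol.
m(Zn) = 0.3436 × 65.38 = 22.5 g.

22.5 g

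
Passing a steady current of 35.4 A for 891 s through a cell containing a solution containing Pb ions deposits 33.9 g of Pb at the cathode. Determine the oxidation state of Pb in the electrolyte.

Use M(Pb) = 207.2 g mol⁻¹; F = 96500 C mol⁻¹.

Q = I·t = 35.40 A × 891.00 s = 31540 C, so n(e⁻) = 31540/96500 = 0.3269 mol.
n(Pb) deposited = 33.9 / 207.2 = 0.1636 mol.
Electrons per atom = n(e⁻)/n(Pb) = 0.3269 / 0.1636 = 2.00 ≈ 2, so the ion is Pb²⁺.

+2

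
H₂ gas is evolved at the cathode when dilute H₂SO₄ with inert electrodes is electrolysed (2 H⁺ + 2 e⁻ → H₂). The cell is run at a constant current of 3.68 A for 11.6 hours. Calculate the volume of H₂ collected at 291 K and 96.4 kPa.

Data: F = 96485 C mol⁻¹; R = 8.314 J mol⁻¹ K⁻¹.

Q = I·t = 3.680 A × 41760 s = 153700 C.
n(e⁻) = Q/F = 153700 / 96485 = 1.593 mol.
2 electrons are transferred per H₂ molecule, so n(H₂) = 1.593 / 2 = 0.7964 mol.
V = nRT/P = (0.7964 × 8.314 × 291) / (96.4 × 10³ Pa) = 0.0200 m³ = 20.0 L.

20.0 L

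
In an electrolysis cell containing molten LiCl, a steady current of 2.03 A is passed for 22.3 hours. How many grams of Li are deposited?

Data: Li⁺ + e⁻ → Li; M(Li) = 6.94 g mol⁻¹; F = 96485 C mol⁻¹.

Q = I·t = 2.030 A × 80280 s = 163000 C.
n(e⁻) = Q/F = 163000 / 96485 = 1.689 mol.
Li⁺ + e⁻ → Li, so n(Li) = n(e⁻)/1 = 1.689 mol.
m = n·M = 1.689 × 6.94 = 11.7 g.

11.7 g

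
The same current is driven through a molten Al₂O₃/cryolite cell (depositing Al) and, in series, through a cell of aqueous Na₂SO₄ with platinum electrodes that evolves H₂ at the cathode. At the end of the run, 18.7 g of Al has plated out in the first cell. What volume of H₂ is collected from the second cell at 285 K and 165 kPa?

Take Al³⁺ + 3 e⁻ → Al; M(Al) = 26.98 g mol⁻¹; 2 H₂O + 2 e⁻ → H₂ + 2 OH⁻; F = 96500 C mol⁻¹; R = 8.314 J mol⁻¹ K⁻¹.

14.9 L

n(Al) = 18.7 / 26.98 = 0.6931 mol, so n(e⁻) = 3 × 0.6931 = 2.079 mol.
The cells are in series, so the same 2.079 mol of electrons passes through the second cell.
2 H₂O + 2 e⁻ → H₂ + 2 OH⁻ — 2 mol e⁻ per mol H₂, so n(H₂) = 2.079/2 = 1.040 mol.
V = nRT/P = (1.040 × 8.314 × 285) / (165 × 10³) = 0.0149 m³ = 14.9 L.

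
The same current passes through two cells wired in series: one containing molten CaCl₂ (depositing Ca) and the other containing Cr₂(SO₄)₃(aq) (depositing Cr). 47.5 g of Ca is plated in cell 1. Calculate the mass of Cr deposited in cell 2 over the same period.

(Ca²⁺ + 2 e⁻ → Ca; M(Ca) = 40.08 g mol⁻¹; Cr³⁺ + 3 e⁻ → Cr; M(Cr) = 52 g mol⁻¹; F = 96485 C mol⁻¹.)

n(Ca) = 47.5 / 40.08 = 1.185 mol.
Since Ca²⁺ + 2 e⁻ → Ca, n(e⁻) passed = 2 × 1.185 = 2.370 mol.
Cells in series carry the same charge, so the same 2.370 mol of electrons passes through cell 2.
Cr³⁺ + 3 e⁻ → Cr, so n(Cr) = 2.370 / 3 = 0.7901 mol.
m(Cr) = 0.7901 × 52 = 41.1 g.

41.1 g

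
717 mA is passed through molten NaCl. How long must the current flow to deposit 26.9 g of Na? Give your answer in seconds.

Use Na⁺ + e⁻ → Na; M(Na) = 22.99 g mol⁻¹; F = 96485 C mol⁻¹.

n(Na) = m/M = 26.9 / 22.99 = 1.170 mol.
Each Na atom requires 1 electron, so n(e⁻) = 1 × 1.170 = 1.170 mol.
Q = n(e⁻)·F = 1.170 × 96485 = 112900 C.
t = Q/I = 112900 / 0.7170 A = 157500 s.

1.57 × 10⁵ s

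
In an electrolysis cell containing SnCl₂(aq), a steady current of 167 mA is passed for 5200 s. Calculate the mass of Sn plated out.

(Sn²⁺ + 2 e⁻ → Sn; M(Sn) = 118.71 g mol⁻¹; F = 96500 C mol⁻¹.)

Q = I·t = 0.1670 A × 5200.0 s = 868.4 C.
n(e⁻) = Q/F = 868.4 / 96500 = 0.008999 mol.
Sn²⁺ + 2 e⁻ → Sn, so n(Sn) = n(e⁻)/2 = 0.004499 mol.
m = n·M = 0.004499 × 118.71 = 0.534 g.

0.534 g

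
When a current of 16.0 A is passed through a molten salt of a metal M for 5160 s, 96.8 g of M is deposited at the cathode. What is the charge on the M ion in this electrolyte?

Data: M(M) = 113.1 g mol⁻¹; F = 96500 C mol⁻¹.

+1

Q = I·t = 16.00 A × 5160.0 s = 82560 C, so n(e⁻) = 82560/96500 = 0.8555 mol.
n(M) deposited = 96.8 / 113.1 = 0.8559 mol.
Electrons per atom = n(e⁻)/n(M) = 0.8555 / 0.8559 = 1.00 ≈ 1, so the ion is M⁺.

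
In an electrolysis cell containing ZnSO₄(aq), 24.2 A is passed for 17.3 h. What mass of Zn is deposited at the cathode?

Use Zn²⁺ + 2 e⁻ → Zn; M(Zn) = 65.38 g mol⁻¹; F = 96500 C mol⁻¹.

Q = I·t = 24.20 A × 62280 s = 1507000 C.
n(e⁻) = Q/F = 1507000 / 96500 = 15.62 mol.
Zn²⁺ + 2 e⁻ → Zn, so n(Zn) = n(e⁻)/2 = 7.809 mol.
m = n·M = 7.809 × 65.38 = 511 g.

511 g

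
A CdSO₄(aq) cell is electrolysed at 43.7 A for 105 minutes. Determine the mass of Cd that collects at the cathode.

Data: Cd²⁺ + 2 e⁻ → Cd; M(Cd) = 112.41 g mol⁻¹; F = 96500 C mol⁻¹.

Q = I·t = 43.70 A × 6300.0 s = 275300 C.
n(e⁻) = Q/F = 275300 / 96500 = 2.853 mol.
Cd²⁺ + 2 e⁻ → Cd, so n(Cd) = n(e⁻)/2 = 1.426 mol.
m = n·M = 1.426 × 112.41 = 160 g.

160 g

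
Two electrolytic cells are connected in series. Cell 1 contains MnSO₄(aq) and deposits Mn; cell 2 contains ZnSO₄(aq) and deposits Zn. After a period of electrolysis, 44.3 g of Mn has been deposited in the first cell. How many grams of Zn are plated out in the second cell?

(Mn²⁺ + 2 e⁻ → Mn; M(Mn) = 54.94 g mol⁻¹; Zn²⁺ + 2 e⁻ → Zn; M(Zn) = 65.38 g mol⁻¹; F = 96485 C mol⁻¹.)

n(Mn) = 44.3 / 54.94 = 0.8063 mol.
Since Mn²⁺ + 2 e⁻ → Mn, n(e⁻) passed = 2 × 0.8063 = 1.613 mol.
Cells in series carry the same charge, so the same 1.613 mol of electrons passes through cell 2.
Zn²⁺ + 2 e⁻ → Zn, so n(Zn) = 1.613 / 2 = 0.8063 mol.
m(Zn) = 0.8063 × 65.38 = 52.7 g.

52.7 g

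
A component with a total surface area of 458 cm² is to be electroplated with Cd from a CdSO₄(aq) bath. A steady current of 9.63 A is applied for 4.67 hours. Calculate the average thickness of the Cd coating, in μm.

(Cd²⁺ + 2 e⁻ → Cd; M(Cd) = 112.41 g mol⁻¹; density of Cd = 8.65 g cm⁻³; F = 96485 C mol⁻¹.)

238 μm

Q = I·t = 9.630 × 16812 = 161900 C; n(e⁻) = 1.678 mol.
n(Cd) = n(e⁻)/2 = 0.8390 mol, so m = 0.8390 × 112.41 = 94.31 g.
Volume = m/ρ = 94.31 / 8.65 = 10.90 cm³.
Thickness = V/A = 10.90 / 458 = 0.0238 cm = 238 μm.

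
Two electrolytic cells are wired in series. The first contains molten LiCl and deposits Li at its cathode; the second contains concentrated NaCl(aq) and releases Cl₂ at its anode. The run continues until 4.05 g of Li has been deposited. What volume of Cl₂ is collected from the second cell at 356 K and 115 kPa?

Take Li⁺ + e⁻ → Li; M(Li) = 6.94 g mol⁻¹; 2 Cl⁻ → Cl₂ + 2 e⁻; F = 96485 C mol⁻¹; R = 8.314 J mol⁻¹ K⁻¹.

7.51 L

n(Li) = 4.05 / 6.94 = 0.5836 mol, so n(e⁻) = 1 × 0.5836 = 0.5836 mol.
The cells are in series, so the same 0.5836 mol of electrons passes through the second cell.
2 Cl⁻ → Cl₂ + 2 e⁻ — 2 mol e⁻ per mol Cl₂, so n(Cl₂) = 0.5836/2 = 0.2918 mol.
V = nRT/P = (0.2918 × 8.314 × 356) / (115 × 10³) = 0.00751 m³ = 7.51 L.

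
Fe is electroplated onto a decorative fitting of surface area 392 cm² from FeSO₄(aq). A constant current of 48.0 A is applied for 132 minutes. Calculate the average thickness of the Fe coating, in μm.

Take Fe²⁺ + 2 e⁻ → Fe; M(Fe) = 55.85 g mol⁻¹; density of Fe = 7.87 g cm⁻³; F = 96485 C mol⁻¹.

357 μm

Q = I·t = 48.00 × 7920.0 = 380200 C; n(e⁻) = 3.940 mol.
n(Fe) = n(e⁻)/2 = 1.970 mol, so m = 1.970 × 55.85 = 110.0 g.
Volume = m/ρ = 110.0 / 7.87 = 13.98 cm³.
Thickness = V/A = 13.98 / 392 = 0.0357 cm = 357 μm.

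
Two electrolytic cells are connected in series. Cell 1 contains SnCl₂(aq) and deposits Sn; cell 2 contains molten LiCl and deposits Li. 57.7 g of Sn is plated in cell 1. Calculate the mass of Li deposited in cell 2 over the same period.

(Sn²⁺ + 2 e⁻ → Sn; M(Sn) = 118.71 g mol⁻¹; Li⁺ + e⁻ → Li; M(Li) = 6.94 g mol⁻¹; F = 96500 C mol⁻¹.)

6.75 g

n(Sn) = 57.7 / 118.71 = 0.4861 mol.
Since Sn²⁺ + 2 e⁻ → Sn, n(e⁻) passed = 2 × 0.4861 = 0.9721 mol.
Cells in series carry the same charge, so the same 0.9721 mol of electrons passes through cell 2.
Li⁺ + e⁻ → Li, so n(Li) = 0.9721 / 1 = 0.9721 mol.
m(Li) = 0.9721 × 6.94 = 6.75 g.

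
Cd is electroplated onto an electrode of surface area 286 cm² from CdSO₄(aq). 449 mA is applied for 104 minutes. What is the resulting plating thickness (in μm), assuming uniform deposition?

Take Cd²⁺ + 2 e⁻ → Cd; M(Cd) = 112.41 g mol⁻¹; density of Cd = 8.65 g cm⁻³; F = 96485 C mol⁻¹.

6.60 μm

Q = I·t = 0.4490 × 6240.0 = 2802 C; n(e⁻) = 0.02904 mol.
n(Cd) = n(e⁻)/2 = 0.01452 mol, so m = 0.01452 × 112.41 = 1.632 g.
Volume = m/ρ = 1.632 / 8.65 = 0.1887 cm³.
Thickness = V/A = 0.1887 / 286 = 6.60 × 10⁻⁴ cm = 6.60 μm.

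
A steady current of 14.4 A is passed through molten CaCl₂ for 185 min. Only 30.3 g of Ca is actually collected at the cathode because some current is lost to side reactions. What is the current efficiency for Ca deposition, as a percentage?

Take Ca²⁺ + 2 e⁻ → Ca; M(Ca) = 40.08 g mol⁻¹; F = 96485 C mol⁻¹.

Q = I·t = 14.40 × 11100 = 159800 C; n(e⁻) = 159800/96485 = 1.657 mol.
Theoretical n(Ca) = n(e⁻)/2 = 0.8283 mol, i.e. m_theo = 0.8283 × 40.08 = 33.20 g.
Efficiency = m_actual / m_theo = 30.3 / 33.20 = 91.3 %.

91.3 %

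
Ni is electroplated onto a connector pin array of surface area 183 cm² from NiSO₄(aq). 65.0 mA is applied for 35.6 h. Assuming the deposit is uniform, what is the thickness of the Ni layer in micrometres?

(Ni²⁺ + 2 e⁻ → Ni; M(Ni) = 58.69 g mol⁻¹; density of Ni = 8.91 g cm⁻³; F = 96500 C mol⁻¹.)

15.5 μm

Q = I·t = 0.06500 × 128160 = 8330 C; n(e⁻) = 0.08633 mol.
n(Ni) = n(e⁻)/2 = 0.04316 mol, so m = 0.04316 × 58.69 = 2.533 g.
Volume = m/ρ = 2.533 / 8.91 = 0.2843 cm³.
Thickness = V/A = 0.2843 / 183 = 0.00155 cm = 15.5 μm.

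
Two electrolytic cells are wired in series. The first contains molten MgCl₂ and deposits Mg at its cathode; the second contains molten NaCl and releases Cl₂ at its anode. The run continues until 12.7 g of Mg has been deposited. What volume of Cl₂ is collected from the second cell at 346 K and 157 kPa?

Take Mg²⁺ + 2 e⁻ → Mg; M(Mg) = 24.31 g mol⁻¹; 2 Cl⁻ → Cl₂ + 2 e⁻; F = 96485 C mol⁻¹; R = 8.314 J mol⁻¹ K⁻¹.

n(Mg) = 12.7 / 24.31 = 0.5224 mol, so n(e⁻) = 2 × 0.5224 = 1.045 mol.
The cells are in series, so the same 1.045 mol of electrons passes through the second cell.
2 Cl⁻ → Cl₂ + 2 e⁻ — 2 mol e⁻ per mol Cl₂, so n(Cl₂) = 1.045/2 = 0.5224 mol.
V = nRT/P = (0.5224 × 8.314 × 346) / (157 × 10³) = 0.00957 m³ = 9.57 L.

9.57 L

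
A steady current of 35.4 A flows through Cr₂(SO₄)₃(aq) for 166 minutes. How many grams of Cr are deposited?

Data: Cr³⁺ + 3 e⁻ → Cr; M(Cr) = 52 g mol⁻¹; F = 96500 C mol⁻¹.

63.3 g

Q = I·t = 35.40 A × 9960.0 s = 352600 C.
n(e⁻) = Q/F = 352600 / 96500 = 3.654 mol.
Cr³⁺ + 3 e⁻ → Cr, so n(Cr) = n(e⁻)/3 = 1.218 mol.
m = n·M = 1.218 × 52 = 63.3 g.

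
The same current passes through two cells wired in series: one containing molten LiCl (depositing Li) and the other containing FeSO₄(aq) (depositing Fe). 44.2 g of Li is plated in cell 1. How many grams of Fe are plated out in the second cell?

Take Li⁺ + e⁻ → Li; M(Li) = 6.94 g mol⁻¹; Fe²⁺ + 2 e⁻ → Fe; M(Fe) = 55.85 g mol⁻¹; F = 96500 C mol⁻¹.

178 g

n(Li) = 44.2 / 6.94 = 6.369 mol.
Since Li⁺ + e⁻ → Li, n(e⁻) passed = 1 × 6.369 = 6.369 mol.
Cells in series carry the same charge, so the same 6.369 mol of electrons passes through cell 2.
Fe²⁺ + 2 e⁻ → Fe, so n(Fe) = 6.369 / 2 = 3.184 mol.
m(Fe) = 3.184 × 55.85 = 178 g.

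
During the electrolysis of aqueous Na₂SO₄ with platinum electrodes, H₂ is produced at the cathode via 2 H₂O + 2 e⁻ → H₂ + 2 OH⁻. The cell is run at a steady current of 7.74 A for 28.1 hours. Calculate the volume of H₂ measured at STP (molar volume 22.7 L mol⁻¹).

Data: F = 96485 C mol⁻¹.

92.1 L

Q = I·t = 7.740 A × 101160 s = 783000 C.
n(e⁻) = Q/F = 783000 / 96485 = 8.115 mol.
2 electrons are transferred per H₂ molecule, so n(H₂) = 8.115 / 2 = 4.058 mol.
V = n × V_m = 4.058 × 22.7 = 92.1 L.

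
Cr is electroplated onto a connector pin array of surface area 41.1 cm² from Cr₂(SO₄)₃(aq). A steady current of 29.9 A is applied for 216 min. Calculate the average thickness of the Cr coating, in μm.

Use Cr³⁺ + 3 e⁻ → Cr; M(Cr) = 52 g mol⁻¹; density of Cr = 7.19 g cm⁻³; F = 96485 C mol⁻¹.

Q = I·t = 29.90 × 12960 = 387500 C; n(e⁻) = 4.016 mol.
n(Cr) = n(e⁻)/3 = 1.339 mol, so m = 1.339 × 52 = 69.61 g.
Volume = m/ρ = 69.61 / 7.19 = 9.682 cm³.
Thickness = V/A = 9.682 / 41.1 = 0.236 cm = 2360 μm.

2360 μm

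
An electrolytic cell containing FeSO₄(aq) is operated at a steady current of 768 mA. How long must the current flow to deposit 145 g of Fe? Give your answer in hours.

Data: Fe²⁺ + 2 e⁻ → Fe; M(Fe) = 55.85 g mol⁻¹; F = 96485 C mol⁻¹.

n(Fe) = m/M = 145 / 55.85 = 2.596 mol.
Each Fe atom requires 2 electrons, so n(e⁻) = 2 × 2.596 = 5.192 mol.
Q = n(e⁻)·F = 5.192 × 96485 = 501000 C.
t = Q/I = 501000 / 0.7680 A = 652300 s = 181 h.

181 h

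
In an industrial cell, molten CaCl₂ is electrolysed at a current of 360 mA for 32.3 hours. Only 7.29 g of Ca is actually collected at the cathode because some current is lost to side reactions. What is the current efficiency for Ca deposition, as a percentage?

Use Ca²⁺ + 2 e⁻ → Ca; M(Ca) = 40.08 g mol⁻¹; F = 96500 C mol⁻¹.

83.9 %

Q = I·t = 0.3600 × 116280 = 41860 C; n(e⁻) = 41860/96500 = 0.4338 mol.
Theoretical n(Ca) = n(e⁻)/2 = 0.2169 mol, i.e. m_theo = 0.2169 × 40.08 = 8.693 g.
Efficiency = m_actual / m_theo = 7.29 / 8.693 = 83.9 %.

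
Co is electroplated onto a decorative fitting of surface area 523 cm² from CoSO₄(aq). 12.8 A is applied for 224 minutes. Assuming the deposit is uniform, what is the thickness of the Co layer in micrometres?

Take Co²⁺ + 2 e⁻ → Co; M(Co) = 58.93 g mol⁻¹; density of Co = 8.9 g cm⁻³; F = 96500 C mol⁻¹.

Q = I·t = 12.80 × 13440 = 172000 C; n(e⁻) = 1.783 mol.
n(Co) = n(e⁻)/2 = 0.8914 mol, so m = 0.8914 × 58.93 = 52.53 g.
Volume = m/ρ = 52.53 / 8.9 = 5.902 cm³.
Thickness = V/A = 5.902 / 523 = 0.0113 cm = 113 μm.

113 μm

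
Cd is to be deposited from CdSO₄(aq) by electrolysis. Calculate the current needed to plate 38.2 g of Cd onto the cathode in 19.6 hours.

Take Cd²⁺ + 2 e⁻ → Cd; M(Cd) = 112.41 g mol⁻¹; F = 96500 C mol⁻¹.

n(Cd) = 38.2 / 112.41 = 0.3398 mol.
n(e⁻) = 2 × 0.3398 = 0.6797 mol.
Q = n(e⁻)·F = 0.6797 × 96500 = 65590 C.
I = Q/t = 65590 / 70560 s = 0.930 A.

0.930 A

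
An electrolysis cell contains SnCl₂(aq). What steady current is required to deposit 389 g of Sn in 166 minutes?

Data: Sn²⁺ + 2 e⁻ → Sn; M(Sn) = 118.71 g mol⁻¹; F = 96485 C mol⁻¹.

63.5 A

n(Sn) = 389 / 118.71 = 3.277 mol.
n(e⁻) = 2 × 3.277 = 6.554 mol.
Q = n(e⁻)·F = 6.554 × 96485 = 632300 C.
I = Q/t = 632300 / 9960.0 s = 63.5 A.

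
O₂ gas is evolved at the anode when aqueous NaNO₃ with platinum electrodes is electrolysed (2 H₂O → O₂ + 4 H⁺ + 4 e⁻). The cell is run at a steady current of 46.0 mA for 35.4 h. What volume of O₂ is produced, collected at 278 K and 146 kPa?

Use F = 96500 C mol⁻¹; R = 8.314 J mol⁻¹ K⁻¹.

Q = I·t = 0.04600 A × 127440 s = 5862 C.
n(e⁻) = Q/F = 5862 / 96500 = 0.06075 mol.
4 electrons are transferred per O₂ molecule, so n(O₂) = 0.06075 / 4 = 0.01519 mol.
V = nRT/P = (0.01519 × 8.314 × 278) / (146 × 10³ Pa) = 2.40 × 10⁻⁴ m³ = 0.240 L.

0.240 L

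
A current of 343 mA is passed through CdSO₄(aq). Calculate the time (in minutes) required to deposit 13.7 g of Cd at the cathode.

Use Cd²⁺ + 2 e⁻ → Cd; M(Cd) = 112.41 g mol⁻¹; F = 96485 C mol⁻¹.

1140 min

n(Cd) = m/M = 13.7 / 112.41 = 0.1219 mol.
Each Cd atom requires 2 electrons, so n(e⁻) = 2 × 0.1219 = 0.2438 mol.
Q = n(e⁻)·F = 0.2438 × 96485 = 23520 C.
t = Q/I = 23520 / 0.3430 A = 68570 s = 1140 min.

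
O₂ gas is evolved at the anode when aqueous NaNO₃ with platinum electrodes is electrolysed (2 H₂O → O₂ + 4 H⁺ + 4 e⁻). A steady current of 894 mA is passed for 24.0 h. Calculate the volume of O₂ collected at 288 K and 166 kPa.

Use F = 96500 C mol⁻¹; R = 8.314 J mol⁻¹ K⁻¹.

Q = I·t = 0.8940 A × 86400 s = 77240 C.
n(e⁻) = Q/F = 77240 / 96500 = 0.8004 mol.
4 electrons are transferred per O₂ molecule, so n(O₂) = 0.8004 / 4 = 0.2001 mol.
V = nRT/P = (0.2001 × 8.314 × 288) / (166 × 10³ Pa) = 0.00289 m³ = 2.89 L.

2.89 L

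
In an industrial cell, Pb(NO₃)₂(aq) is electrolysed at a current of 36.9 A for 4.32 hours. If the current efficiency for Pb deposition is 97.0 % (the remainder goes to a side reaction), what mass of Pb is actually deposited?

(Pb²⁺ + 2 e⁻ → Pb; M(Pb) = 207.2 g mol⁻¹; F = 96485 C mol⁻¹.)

598 g

Q = I·t = 36.90 × 15552 = 573900 C.
n(e⁻) = 573900/96485 = 5.948 mol; theoretically n(Pb) = 5.948/2 = 2.974 mol, m_theo = 616.2 g.
At 97.0 % efficiency, m_actual = 0.970 × 616.2 = 598 g.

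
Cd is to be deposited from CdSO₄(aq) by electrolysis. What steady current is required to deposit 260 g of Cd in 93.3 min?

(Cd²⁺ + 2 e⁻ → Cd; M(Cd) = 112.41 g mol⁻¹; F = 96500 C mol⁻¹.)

79.7 A

n(Cd) = 260 / 112.41 = 2.313 mol.
n(e⁻) = 2 × 2.313 = 4.626 mol.
Q = n(e⁻)·F = 4.626 × 96500 = 446400 C.
I = Q/t = 446400 / 5598.0 s = 79.7 A.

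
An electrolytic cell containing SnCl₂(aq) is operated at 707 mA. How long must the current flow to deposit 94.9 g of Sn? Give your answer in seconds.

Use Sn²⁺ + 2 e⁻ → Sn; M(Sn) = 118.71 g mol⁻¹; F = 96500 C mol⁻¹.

n(Sn) = m/M = 94.9 / 118.71 = 0.7994 mol.
Each Sn atom requires 2 electrons, so n(e⁻) = 2 × 0.7994 = 1.599 mol.
Q = n(e⁻)·F = 1.599 × 96500 = 154300 C.
t = Q/I = 154300 / 0.7070 A = 218200 s.

2.18 × 10⁵ s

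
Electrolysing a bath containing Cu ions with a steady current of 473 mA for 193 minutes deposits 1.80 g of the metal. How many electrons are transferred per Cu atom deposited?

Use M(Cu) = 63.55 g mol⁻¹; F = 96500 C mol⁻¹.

2

Q = I·t = 0.4730 A × 11580 s = 5477 C, so n(e⁻) = 5477/96500 = 0.05676 mol.
n(Cu) deposited = 1.80 / 63.55 = 0.02832 mol.
Electrons per atom = n(e⁻)/n(Cu) = 0.05676 / 0.02832 = 2.00 ≈ 2, so the ion is Cu²⁺.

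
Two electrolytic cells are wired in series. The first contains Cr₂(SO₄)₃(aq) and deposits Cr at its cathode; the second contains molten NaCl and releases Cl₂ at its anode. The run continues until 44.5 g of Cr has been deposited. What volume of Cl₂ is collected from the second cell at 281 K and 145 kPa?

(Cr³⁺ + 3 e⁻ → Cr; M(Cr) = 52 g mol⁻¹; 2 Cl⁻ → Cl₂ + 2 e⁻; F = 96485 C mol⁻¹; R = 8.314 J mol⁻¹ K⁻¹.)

20.7 L

n(Cr) = 44.5 / 52 = 0.8558 mol, so n(e⁻) = 3 × 0.8558 = 2.567 mol.
The cells are in series, so the same 2.567 mol of electrons passes through the second cell.
2 Cl⁻ → Cl₂ + 2 e⁻ — 2 mol e⁻ per mol Cl₂, so n(Cl₂) = 2.567/2 = 1.284 mol.
V = nRT/P = (1.284 × 8.314 × 281) / (145 × 10³) = 0.0207 m³ = 20.7 L.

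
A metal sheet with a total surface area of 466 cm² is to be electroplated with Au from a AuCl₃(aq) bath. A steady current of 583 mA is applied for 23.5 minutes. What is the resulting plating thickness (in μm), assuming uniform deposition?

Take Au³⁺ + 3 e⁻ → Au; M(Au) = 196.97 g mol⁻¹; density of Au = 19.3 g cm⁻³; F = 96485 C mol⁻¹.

0.622 μm

Q = I·t = 0.5830 × 1410.0 = 822.0 C; n(e⁻) = 0.008520 mol.
n(Au) = n(e⁻)/3 = 0.002840 mol, so m = 0.002840 × 196.97 = 0.5594 g.
Volume = m/ρ = 0.5594 / 19.3 = 0.02898 cm³.
Thickness = V/A = 0.02898 / 466 = 6.22 × 10⁻⁵ cm = 0.622 μm.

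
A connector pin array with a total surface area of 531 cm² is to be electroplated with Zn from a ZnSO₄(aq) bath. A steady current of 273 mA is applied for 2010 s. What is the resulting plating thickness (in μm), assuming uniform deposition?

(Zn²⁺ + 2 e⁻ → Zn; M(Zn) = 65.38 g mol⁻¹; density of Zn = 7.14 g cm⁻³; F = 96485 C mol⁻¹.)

Q = I·t = 0.2730 × 2010.0 = 548.7 C; n(e⁻) = 0.005687 mol.
n(Zn) = n(e⁻)/2 = 0.002844 mol, so m = 0.002844 × 65.38 = 0.1859 g.
Volume = m/ρ = 0.1859 / 7.14 = 0.02604 cm³.
Thickness = V/A = 0.02604 / 531 = 4.90 × 10⁻⁵ cm = 0.490 μm.

0.490 μm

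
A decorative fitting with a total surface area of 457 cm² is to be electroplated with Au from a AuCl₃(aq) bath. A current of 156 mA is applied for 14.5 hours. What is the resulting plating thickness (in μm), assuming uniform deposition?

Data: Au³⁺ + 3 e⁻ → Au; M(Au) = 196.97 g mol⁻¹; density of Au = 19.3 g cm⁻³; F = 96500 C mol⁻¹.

6.28 μm

Q = I·t = 0.1560 × 52200 = 8143 C; n(e⁻) = 0.08439 mol.
n(Au) = n(e⁻)/3 = 0.02813 mol, so m = 0.02813 × 196.97 = 5.540 g.
Volume = m/ρ = 5.540 / 19.3 = 0.2871 cm³.
Thickness = V/A = 0.2871 / 457 = 6.28 × 10⁻⁴ cm = 6.28 μm.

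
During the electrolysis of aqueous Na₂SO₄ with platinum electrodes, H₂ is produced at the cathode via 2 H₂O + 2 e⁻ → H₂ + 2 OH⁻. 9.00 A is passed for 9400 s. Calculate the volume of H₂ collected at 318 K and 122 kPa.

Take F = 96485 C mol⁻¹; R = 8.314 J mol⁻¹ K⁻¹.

Q = I·t = 9.000 A × 9400.0 s = 84600 C.
n(e⁻) = Q/F = 84600 / 96485 = 0.8768 mol.
2 electrons are transferred per H₂ molecule, so n(H₂) = 0.8768 / 2 = 0.4384 mol.
V = nRT/P = (0.4384 × 8.314 × 318) / (122 × 10³ Pa) = 0.00950 m³ = 9.50 L.

9.50 L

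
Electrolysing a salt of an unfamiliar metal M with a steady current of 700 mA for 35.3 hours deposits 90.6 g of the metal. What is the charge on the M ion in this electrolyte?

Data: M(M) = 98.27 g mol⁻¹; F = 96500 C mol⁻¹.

+1

Q = I·t = 0.7000 A × 127080 s = 88960 C, so n(e⁻) = 88960/96500 = 0.9218 mol.
n(M) deposited = 90.6 / 98.27 = 0.9219 mol.
Electrons per atom = n(e⁻)/n(M) = 0.9218 / 0.9219 = 1.00 ≈ 1, so the ion is M⁺.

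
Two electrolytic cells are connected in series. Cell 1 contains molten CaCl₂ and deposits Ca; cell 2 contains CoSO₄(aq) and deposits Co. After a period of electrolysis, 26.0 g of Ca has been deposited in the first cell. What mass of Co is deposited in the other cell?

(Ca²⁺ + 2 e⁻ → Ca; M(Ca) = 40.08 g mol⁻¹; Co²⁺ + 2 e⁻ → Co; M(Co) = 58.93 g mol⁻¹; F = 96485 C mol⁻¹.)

n(Ca) = 26.0 / 40.08 = 0.6487 mol.
Since Ca²⁺ + 2 e⁻ → Ca, n(e⁻) passed = 2 × 0.6487 = 1.297 mol.
Cells in series carry the same charge, so the same 1.297 mol of electrons passes through cell 2.
Co²⁺ + 2 e⁻ → Co, so n(Co) = 1.297 / 2 = 0.6487 mol.
m(Co) = 0.6487 × 58.93 = 38.2 g.

38.2 g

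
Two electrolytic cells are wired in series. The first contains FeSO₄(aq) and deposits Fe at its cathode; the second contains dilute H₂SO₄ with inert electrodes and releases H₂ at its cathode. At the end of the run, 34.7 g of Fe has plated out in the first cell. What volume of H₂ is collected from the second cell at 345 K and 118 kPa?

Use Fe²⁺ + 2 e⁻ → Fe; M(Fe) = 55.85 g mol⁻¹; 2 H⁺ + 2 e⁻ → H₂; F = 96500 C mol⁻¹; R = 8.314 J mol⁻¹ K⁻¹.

15.1 L

n(Fe) = 34.7 / 55.85 = 0.6213 mol, so n(e⁻) = 2 × 0.6213 = 1.243 mol.
The cells are in series, so the same 1.243 mol of electrons passes through the second cell.
2 H⁺ + 2 e⁻ → H₂ — 2 mol e⁻ per mol H₂, so n(H₂) = 1.243/2 = 0.6213 mol.
V = nRT/P = (0.6213 × 8.314 × 345) / (118 × 10³) = 0.0151 m³ = 15.1 L.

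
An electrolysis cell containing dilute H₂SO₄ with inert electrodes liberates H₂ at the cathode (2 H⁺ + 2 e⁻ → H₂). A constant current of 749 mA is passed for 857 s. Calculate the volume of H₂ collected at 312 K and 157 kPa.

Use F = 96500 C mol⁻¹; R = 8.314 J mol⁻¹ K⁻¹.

Q = I·t = 0.7490 A × 857.00 s = 641.9 C.
n(e⁻) = Q/F = 641.9 / 96500 = 0.006652 mol.
2 electrons are transferred per H₂ molecule, so n(H₂) = 0.006652 / 2 = 0.003326 mol.
V = nRT/P = (0.003326 × 8.314 × 312) / (157 × 10³ Pa) = 5.50 × 10⁻⁵ m³ = 0.0550 L.

0.0550 L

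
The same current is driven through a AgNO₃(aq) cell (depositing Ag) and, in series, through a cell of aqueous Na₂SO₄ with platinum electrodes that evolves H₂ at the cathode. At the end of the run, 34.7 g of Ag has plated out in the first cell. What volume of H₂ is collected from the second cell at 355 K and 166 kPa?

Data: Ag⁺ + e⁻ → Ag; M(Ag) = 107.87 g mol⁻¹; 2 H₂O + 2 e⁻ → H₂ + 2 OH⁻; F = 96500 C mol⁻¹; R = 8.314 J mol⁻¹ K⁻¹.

n(Ag) = 34.7 / 107.87 = 0.3217 mol, so n(e⁻) = 1 × 0.3217 = 0.3217 mol.
The cells are in series, so the same 0.3217 mol of electrons passes through the second cell.
2 H₂O + 2 e⁻ → H₂ + 2 OH⁻ — 2 mol e⁻ per mol H₂, so n(H₂) = 0.3217/2 = 0.1608 mol.
V = nRT/P = (0.1608 × 8.314 × 355) / (166 × 10³) = 0.00286 m³ = 2.86 L.

2.86 L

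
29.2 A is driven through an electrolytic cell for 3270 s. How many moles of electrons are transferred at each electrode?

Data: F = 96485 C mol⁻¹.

Q = I·t = 29.20 A × 3270.0 s = 95480 C.
n(e⁻) = Q/F = 95480 / 96485 = 0.990 mol.

0.990 mol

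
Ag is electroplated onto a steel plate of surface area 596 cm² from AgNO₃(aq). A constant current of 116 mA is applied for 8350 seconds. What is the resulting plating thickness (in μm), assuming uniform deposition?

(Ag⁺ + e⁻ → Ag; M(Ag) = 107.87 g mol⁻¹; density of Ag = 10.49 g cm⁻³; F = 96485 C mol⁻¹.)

Q = I·t = 0.1160 × 8350.0 = 968.6 C; n(e⁻) = 0.01004 mol.
n(Ag) = n(e⁻)/1 = 0.01004 mol, so m = 0.01004 × 107.87 = 1.083 g.
Volume = m/ρ = 1.083 / 10.49 = 0.1032 cm³.
Thickness = V/A = 0.1032 / 596 = 1.73 × 10⁻⁴ cm = 1.73 μm.

1.73 μm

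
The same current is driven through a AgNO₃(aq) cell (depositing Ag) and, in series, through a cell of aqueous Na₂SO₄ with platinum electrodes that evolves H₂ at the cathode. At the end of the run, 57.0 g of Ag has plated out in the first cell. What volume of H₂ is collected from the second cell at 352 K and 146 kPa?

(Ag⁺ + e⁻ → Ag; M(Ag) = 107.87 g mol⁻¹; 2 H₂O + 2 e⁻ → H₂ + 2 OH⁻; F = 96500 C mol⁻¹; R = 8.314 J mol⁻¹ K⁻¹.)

5.30 L

n(Ag) = 57.0 / 107.87 = 0.5284 mol, so n(e⁻) = 1 × 0.5284 = 0.5284 mol.
The cells are in series, so the same 0.5284 mol of electrons passes through the second cell.
2 H₂O + 2 e⁻ → H₂ + 2 OH⁻ — 2 mol e⁻ per mol H₂, so n(H₂) = 0.5284/2 = 0.2642 mol.
V = nRT/P = (0.2642 × 8.314 × 352) / (146 × 10³) = 0.00530 m³ = 5.30 L.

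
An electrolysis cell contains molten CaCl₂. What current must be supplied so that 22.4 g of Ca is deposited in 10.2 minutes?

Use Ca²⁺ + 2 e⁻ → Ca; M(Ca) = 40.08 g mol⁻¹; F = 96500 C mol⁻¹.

n(Ca) = 22.4 / 40.08 = 0.5589 mol.
n(e⁻) = 2 × 0.5589 = 1.118 mol.
Q = n(e⁻)·F = 1.118 × 96500 = 107900 C.
I = Q/t = 107900 / 612.00 s = 176 A.

176 A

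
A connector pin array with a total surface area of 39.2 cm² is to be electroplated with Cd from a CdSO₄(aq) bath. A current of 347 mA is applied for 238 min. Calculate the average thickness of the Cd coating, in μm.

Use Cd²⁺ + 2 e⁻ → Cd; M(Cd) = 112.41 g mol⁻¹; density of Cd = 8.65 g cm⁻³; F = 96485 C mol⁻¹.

85.1 μm

Q = I·t = 0.3470 × 14280 = 4955 C; n(e⁻) = 0.05136 mol.
n(Cd) = n(e⁻)/2 = 0.02568 mol, so m = 0.02568 × 112.41 = 2.887 g.
Volume = m/ρ = 2.887 / 8.65 = 0.3337 cm³.
Thickness = V/A = 0.3337 / 39.2 = 0.00851 cm = 85.1 μm.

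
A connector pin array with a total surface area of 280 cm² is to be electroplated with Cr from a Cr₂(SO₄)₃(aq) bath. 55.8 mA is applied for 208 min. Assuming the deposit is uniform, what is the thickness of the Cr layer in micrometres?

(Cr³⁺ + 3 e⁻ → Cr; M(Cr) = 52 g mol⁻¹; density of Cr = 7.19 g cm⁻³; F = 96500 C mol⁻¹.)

Q = I·t = 0.05580 × 12480 = 696.4 C; n(e⁻) = 0.007216 mol.
n(Cr) = n(e⁻)/3 = 0.002405 mol, so m = 0.002405 × 52 = 0.1251 g.
Volume = m/ρ = 0.1251 / 7.19 = 0.01740 cm³.
Thickness = V/A = 0.01740 / 280 = 6.21 × 10⁻⁵ cm = 0.621 μm.

0.621 μm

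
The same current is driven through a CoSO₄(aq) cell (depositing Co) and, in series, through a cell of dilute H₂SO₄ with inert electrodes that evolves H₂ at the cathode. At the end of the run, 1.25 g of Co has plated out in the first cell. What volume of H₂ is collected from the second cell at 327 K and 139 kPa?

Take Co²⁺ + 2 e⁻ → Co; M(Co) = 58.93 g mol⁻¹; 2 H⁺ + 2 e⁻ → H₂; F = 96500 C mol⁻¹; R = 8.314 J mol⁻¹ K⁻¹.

0.415 L

n(Co) = 1.25 / 58.93 = 0.02121 mol, so n(e⁻) = 2 × 0.02121 = 0.04242 mol.
The cells are in series, so the same 0.04242 mol of electrons passes through the second cell.
2 H⁺ + 2 e⁻ → H₂ — 2 mol e⁻ per mol H₂, so n(H₂) = 0.04242/2 = 0.02121 mol.
V = nRT/P = (0.02121 × 8.314 × 327) / (139 × 10³) = 4.15 × 10⁻⁴ m³ = 0.415 L.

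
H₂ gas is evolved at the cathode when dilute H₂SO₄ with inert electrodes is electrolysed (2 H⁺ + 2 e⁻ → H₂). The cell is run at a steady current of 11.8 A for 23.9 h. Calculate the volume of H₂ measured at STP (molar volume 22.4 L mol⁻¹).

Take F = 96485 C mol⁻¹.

118 L

Q = I·t = 11.80 A × 86040 s = 1015000 C.
n(e⁻) = Q/F = 1015000 / 96485 = 10.52 mol.
2 electrons are transferred per H₂ molecule, so n(H₂) = 10.52 / 2 = 5.261 mol.
V = n × V_m = 5.261 × 22.4 = 118 L.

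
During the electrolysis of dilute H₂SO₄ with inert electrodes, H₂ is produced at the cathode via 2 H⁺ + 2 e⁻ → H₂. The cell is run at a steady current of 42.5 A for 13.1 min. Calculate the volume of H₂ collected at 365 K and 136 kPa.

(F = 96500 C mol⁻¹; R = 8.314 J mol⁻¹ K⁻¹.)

Q = I·t = 42.50 A × 786.00 s = 33400 C.
n(e⁻) = Q/F = 33400 / 96500 = 0.3462 mol.
2 electrons are transferred per H₂ molecule, so n(H₂) = 0.3462 / 2 = 0.1731 mol.
V = nRT/P = (0.1731 × 8.314 × 365) / (136 × 10³ Pa) = 0.00386 m³ = 3.86 L.

3.86 L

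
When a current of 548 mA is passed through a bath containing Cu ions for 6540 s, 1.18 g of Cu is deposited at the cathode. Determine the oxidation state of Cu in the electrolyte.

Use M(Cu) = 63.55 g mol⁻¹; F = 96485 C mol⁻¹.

+2

Q = I·t = 0.5480 A × 6540.0 s = 3584 C, so n(e⁻) = 3584/96485 = 0.03714 mol.
n(Cu) deposited = 1.18 / 63.55 = 0.01857 mol.
Electrons per atom = n(e⁻)/n(Cu) = 0.03714 / 0.01857 = 2.00 ≈ 2, so the ion is Cu²⁺.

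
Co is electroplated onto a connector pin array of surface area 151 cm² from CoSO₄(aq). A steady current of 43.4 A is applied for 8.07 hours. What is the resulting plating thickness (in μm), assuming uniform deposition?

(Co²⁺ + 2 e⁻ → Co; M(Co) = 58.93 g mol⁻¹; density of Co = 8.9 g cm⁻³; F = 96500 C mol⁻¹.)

2860 μm

Q = I·t = 43.40 × 29052 = 1261000 C; n(e⁻) = 13.07 mol.
n(Co) = n(e⁻)/2 = 6.533 mol, so m = 6.533 × 58.93 = 385.0 g.
Volume = m/ρ = 385.0 / 8.9 = 43.26 cm³.
Thickness = V/A = 43.26 / 151 = 0.286 cm = 2860 μm.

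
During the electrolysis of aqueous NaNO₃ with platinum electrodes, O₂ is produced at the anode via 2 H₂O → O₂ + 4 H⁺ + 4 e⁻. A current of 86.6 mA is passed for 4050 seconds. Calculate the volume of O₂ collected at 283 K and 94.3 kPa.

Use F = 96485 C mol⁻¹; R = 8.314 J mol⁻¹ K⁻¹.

Q = I·t = 0.08660 A × 4050.0 s = 350.7 C.
n(e⁻) = Q/F = 350.7 / 96485 = 0.003635 mol.
4 electrons are transferred per O₂ molecule, so n(O₂) = 0.003635 / 4 = 0.0009088 mol.
V = nRT/P = (0.0009088 × 8.314 × 283) / (94.3 × 10³ Pa) = 2.27 × 10⁻⁵ m³ = 0.0227 L.

0.0227 L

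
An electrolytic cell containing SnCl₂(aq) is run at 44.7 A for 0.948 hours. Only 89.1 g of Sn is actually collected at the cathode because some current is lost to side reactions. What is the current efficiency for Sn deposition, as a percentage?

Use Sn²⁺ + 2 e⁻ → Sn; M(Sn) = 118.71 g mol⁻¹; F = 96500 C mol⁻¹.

95.0 %

Q = I·t = 44.70 × 3412.8 = 152600 C; n(e⁻) = 152600/96500 = 1.581 mol.
Theoretical n(Sn) = n(e⁻)/2 = 0.7904 mol, i.e. m_theo = 0.7904 × 118.71 = 93.83 g.
Efficiency = m_actual / m_theo = 89.1 / 93.83 = 95.0 %.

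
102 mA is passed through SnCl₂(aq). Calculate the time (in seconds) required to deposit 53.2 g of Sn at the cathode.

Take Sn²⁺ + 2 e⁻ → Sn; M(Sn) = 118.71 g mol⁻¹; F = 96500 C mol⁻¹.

n(Sn) = m/M = 53.2 / 118.71 = 0.4482 mol.
Each Sn atom requires 2 electrons, so n(e⁻) = 2 × 0.4482 = 0.8963 mol.
Q = n(e⁻)·F = 0.8963 × 96500 = 86490 C.
t = Q/I = 86490 / 0.1020 A = 848000 s.

8.48 × 10⁵ s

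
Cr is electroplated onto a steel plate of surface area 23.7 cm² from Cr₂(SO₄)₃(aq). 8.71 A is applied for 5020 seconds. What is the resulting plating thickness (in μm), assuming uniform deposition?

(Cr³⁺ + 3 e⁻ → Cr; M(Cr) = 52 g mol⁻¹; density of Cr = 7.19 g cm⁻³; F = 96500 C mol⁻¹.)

461 μm

Q = I·t = 8.710 × 5020.0 = 43720 C; n(e⁻) = 0.4531 mol.
n(Cr) = n(e⁻)/3 = 0.1510 mol, so m = 0.1510 × 52 = 7.854 g.
Volume = m/ρ = 7.854 / 7.19 = 1.092 cm³.
Thickness = V/A = 1.092 / 23.7 = 0.0461 cm = 461 μm.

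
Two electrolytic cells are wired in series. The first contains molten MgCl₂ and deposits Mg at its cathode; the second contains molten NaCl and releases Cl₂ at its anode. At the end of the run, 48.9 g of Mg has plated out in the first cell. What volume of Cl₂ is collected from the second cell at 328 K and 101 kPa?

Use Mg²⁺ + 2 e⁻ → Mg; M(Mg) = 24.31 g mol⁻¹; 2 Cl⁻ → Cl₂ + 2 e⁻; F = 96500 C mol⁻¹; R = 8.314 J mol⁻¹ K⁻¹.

n(Mg) = 48.9 / 24.31 = 2.012 mol, so n(e⁻) = 2 × 2.012 = 4.023 mol.
The cells are in series, so the same 4.023 mol of electrons passes through the second cell.
2 Cl⁻ → Cl₂ + 2 e⁻ — 2 mol e⁻ per mol Cl₂, so n(Cl₂) = 4.023/2 = 2.012 mol.
V = nRT/P = (2.012 × 8.314 × 328) / (101 × 10³) = 0.0543 m³ = 54.3 L.

54.3 L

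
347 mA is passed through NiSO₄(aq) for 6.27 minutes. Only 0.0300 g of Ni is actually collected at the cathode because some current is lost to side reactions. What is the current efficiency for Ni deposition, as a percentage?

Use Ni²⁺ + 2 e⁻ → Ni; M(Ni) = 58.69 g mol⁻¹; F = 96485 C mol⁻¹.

75.6 %

Q = I·t = 0.3470 × 376.20 = 130.5 C; n(e⁻) = 130.5/96485 = 0.001353 mol.
Theoretical n(Ni) = n(e⁻)/2 = 0.0006765 mol, i.e. m_theo = 0.0006765 × 58.69 = 0.03970 g.
Efficiency = m_actual / m_theo = 0.0300 / 0.03970 = 75.6 %.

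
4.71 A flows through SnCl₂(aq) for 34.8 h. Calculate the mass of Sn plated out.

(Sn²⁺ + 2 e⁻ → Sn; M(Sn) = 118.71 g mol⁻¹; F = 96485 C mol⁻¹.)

Q = I·t = 4.710 A × 125280 s = 590100 C.
n(e⁻) = Q/F = 590100 / 96485 = 6.116 mol.
Sn²⁺ + 2 e⁻ → Sn, so n(Sn) = n(e⁻)/2 = 3.058 mol.
m = n·M = 3.058 × 118.71 = 363 g.

363 g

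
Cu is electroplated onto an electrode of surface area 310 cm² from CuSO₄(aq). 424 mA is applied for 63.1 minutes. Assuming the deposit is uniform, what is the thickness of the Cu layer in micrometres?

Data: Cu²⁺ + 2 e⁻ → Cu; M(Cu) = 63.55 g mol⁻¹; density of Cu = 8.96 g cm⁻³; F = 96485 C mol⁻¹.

Q = I·t = 0.4240 × 3786.0 = 1605 C; n(e⁻) = 0.01664 mol.
n(Cu) = n(e⁻)/2 = 0.008319 mol, so m = 0.008319 × 63.55 = 0.5287 g.
Volume = m/ρ = 0.5287 / 8.96 = 0.05900 cm³.
Thickness = V/A = 0.05900 / 310 = 1.90 × 10⁻⁴ cm = 1.90 μm.

1.90 μm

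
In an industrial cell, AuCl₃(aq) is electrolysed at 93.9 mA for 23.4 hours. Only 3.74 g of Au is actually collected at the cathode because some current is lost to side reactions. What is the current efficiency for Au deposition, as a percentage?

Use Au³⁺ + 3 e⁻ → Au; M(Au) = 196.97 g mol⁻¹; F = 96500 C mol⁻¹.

Q = I·t = 0.09390 × 84240 = 7910 C; n(e⁻) = 7910/96500 = 0.08197 mol.
Theoretical n(Au) = n(e⁻)/3 = 0.02732 mol, i.e. m_theo = 0.02732 × 196.97 = 5.382 g.
Efficiency = m_actual / m_theo = 3.74 / 5.382 = 69.5 %.

69.5 %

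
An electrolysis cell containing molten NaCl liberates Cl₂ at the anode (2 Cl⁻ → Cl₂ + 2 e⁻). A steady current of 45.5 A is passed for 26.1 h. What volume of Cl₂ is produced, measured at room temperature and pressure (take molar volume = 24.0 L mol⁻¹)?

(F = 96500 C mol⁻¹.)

Q = I·t = 45.50 A × 93960 s = 4275000 C.
n(e⁻) = Q/F = 4275000 / 96500 = 44.30 mol.
2 electrons are transferred per Cl₂ molecule, so n(Cl₂) = 44.30 / 2 = 22.15 mol.
V = n × V_m = 22.15 × 24.0 = 532 L.

532 L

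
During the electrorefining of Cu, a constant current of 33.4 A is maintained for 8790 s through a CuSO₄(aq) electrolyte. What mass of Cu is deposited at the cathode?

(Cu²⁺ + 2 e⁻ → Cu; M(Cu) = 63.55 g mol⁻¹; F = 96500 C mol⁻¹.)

Q = I·t = 33.40 A × 8790.0 s = 293600 C.
n(e⁻) = Q/F = 293600 / 96500 = 3.042 mol.
Cu²⁺ + 2 e⁻ → Cu, so n(Cu) = n(e⁻)/2 = 1.521 mol.
m = n·M = 1.521 × 63.55 = 96.7 g.

96.7 g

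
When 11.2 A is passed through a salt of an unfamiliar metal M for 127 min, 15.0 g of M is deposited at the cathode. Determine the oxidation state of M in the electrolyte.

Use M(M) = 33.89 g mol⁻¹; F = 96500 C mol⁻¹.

Q = I·t = 11.20 A × 7620.0 s = 85340 C, so n(e⁻) = 85340/96500 = 0.8844 mol.
n(M) deposited = 15.0 / 33.89 = 0.4426 mol.
Electrons per atom = n(e⁻)/n(M) = 0.8844 / 0.4426 = 2.00 ≈ 2, so the ion is M²⁺.

+2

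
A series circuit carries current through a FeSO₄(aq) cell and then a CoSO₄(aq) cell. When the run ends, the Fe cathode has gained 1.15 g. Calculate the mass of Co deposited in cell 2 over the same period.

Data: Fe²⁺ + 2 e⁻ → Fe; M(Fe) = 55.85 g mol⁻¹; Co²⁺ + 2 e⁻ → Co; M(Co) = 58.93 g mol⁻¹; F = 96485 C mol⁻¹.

n(Fe) = 1.15 / 55.85 = 0.02059 mol.
Since Fe²⁺ + 2 e⁻ → Fe, n(e⁻) passed = 2 × 0.02059 = 0.04118 mol.
Cells in series carry the same charge, so the same 0.04118 mol of electrons passes through cell 2.
Co²⁺ + 2 e⁻ → Co, so n(Co) = 0.04118 / 2 = 0.02059 mol.
m(Co) = 0.02059 × 58.93 = 1.21 g.

1.21 g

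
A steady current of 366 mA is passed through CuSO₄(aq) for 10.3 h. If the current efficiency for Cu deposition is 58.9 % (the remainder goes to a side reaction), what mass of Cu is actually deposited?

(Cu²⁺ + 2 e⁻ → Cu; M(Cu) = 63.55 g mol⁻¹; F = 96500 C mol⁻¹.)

Q = I·t = 0.3660 × 37080 = 13570 C.
n(e⁻) = 13570/96500 = 0.1406 mol; theoretically n(Cu) = 0.1406/2 = 0.07032 mol, m_theo = 4.469 g.
At 58.9 % efficiency, m_actual = 0.589 × 4.469 = 2.63 g.

2.63 g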